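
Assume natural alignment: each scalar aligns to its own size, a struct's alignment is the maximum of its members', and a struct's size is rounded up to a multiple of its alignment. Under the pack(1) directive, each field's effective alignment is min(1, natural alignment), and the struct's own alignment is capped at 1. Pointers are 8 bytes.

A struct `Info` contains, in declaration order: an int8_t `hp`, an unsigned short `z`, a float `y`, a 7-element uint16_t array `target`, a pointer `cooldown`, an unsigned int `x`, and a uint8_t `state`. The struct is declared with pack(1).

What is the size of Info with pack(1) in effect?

34

0..1  hp  (1B, 1-aligned)
1..3  z  (2B, 1-aligned)
3..7  y  (4B, 1-aligned)
7..21  target  (14B, 1-aligned)
21..29  cooldown  (8B, 1-aligned)
29..33  x  (4B, 1-aligned)
33..34  state  (1B, 1-aligned)
sizeof = 34, alignof = 1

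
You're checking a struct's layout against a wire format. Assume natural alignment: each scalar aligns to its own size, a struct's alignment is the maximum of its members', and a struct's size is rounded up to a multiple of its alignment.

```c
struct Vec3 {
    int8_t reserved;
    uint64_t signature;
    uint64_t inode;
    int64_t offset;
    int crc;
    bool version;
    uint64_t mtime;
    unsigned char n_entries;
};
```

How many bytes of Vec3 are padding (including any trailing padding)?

reserved at 0 (size 1, align 1) → ends 1
pad 7 to align 8 for signature
signature at 8 (size 8, align 8) → ends 16
inode at 16 (size 8, align 8) → ends 24
offset at 24 (size 8, align 8) → ends 32
crc at 32 (size 4, align 4) → ends 36
version at 36 (size 1, align 1) → ends 37
pad 3 to align 8 for mtime
mtime at 40 (size 8, align 8) → ends 48
n_entries at 48 (size 1, align 1) → ends 49
tail pad 7 to reach multiple of 8
total 56 bytes, alignment 8
data bytes 39, size 56 → padding 17

17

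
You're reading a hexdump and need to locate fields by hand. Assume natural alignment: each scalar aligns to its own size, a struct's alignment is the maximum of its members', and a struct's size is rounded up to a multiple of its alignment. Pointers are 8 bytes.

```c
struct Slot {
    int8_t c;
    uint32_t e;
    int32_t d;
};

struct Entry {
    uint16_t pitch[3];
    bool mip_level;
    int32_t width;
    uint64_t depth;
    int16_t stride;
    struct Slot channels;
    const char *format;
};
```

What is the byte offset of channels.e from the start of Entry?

Slot: @0: c [1B, align 1] → 1; +3 pad (align 4); @4: e [4B, align 4] → 8; @8: d [4B, align 4] → 12; size 12, align 4
@0: pitch [6B, align 2] → 6
@6: mip_level [1B, align 1] → 7
+1 pad (align 4)
@8: width [4B, align 4] → 12
+4 pad (align 8)
@16: depth [8B, align 8] → 24
@24: stride [2B, align 2] → 26
+2 pad (align 4)
@28: channels [12B, align 4] → 40
within Slot: e at 4
28 + 4 = 32

32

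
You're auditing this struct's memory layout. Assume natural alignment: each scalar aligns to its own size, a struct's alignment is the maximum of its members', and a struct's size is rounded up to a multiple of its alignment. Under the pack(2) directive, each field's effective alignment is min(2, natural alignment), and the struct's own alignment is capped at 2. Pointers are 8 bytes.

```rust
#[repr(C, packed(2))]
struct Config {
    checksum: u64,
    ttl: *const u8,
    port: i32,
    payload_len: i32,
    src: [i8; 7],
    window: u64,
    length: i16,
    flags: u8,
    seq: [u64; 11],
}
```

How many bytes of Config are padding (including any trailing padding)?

2

checksum at 0 (size 8, align 2) → ends 8
ttl at 8 (size 8, align 2) → ends 16
port at 16 (size 4, align 2) → ends 20
payload_len at 20 (size 4, align 2) → ends 24
src at 24 (size 7, align 1) → ends 31
pad 1 to align 2 for window
window at 32 (size 8, align 2) → ends 40
length at 40 (size 2, align 2) → ends 42
flags at 42 (size 1, align 1) → ends 43
pad 1 to align 2 for seq
seq at 44 (size 88, align 2) → ends 132
total 132 bytes, alignment 2
data bytes 130, size 132 → padding 2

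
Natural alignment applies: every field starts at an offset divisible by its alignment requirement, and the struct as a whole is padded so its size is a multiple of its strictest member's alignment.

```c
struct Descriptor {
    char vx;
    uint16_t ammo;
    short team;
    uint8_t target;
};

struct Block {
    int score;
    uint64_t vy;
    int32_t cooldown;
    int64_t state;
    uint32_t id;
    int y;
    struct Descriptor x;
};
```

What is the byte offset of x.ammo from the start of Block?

42

Descriptor: @0: vx [1B, align 1] → 1; +1 pad (align 2); @2: ammo [2B, align 2] → 4; @4: team [2B, align 2] → 6; @6: target [1B, align 1] → 7; +1 tail pad (align 2); size 8, align 2
@0: score [4B, align 4] → 4
+4 pad (align 8)
@8: vy [8B, align 8] → 16
@16: cooldown [4B, align 4] → 20
+4 pad (align 8)
@24: state [8B, align 8] → 32
@32: id [4B, align 4] → 36
@36: y [4B, align 4] → 40
@40: x [8B, align 2] → 48
within Descriptor: ammo at 2
40 + 2 = 42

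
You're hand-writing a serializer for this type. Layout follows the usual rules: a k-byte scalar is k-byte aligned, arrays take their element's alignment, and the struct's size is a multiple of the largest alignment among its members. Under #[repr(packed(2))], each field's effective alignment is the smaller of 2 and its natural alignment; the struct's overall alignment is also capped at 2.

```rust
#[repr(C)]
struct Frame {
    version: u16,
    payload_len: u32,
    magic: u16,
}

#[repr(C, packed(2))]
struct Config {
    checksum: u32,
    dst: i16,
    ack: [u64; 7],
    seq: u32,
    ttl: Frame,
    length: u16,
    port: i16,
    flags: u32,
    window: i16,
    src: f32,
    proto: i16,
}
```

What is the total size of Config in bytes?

94

Frame: 0..2  version  (2B, 2-aligned); 2..4  -- padding (2B); 4..8  payload_len  (4B, 4-aligned); 8..10  magic  (2B, 2-aligned); 10..12  -- tail padding (2B); sizeof = 12, alignof = 4
0..4  checksum  (4B, 2-aligned)
4..6  dst  (2B, 2-aligned)
6..62  ack  (56B, 2-aligned)
62..66  seq  (4B, 2-aligned)
66..78  ttl  (12B, 2-aligned)
78..80  length  (2B, 2-aligned)
80..82  port  (2B, 2-aligned)
82..86  flags  (4B, 2-aligned)
86..88  window  (2B, 2-aligned)
88..92  src  (4B, 2-aligned)
92..94  proto  (2B, 2-aligned)
sizeof = 94, alignof = 2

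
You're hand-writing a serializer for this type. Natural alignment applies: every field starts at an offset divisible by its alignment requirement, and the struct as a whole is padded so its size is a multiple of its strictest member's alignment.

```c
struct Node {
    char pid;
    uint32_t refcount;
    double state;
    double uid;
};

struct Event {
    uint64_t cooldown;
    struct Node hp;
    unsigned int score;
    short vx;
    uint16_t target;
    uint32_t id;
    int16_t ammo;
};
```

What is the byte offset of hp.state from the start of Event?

Node: @0: pid [1B, align 1] → 1; +3 pad (align 4); @4: refcount [4B, align 4] → 8; @8: state [8B, align 8] → 16; @16: uid [8B, align 8] → 24; size 24, align 8
@0: cooldown [8B, align 8] → 8
@8: hp [24B, align 8] → 32
within Node: state at 8
8 + 8 = 16

16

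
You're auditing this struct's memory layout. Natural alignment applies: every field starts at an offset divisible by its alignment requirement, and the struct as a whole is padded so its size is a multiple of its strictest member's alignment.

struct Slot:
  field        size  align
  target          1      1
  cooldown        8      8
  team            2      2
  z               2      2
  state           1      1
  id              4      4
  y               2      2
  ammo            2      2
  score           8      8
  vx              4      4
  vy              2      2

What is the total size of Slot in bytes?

0..1  target  (1B, 1-aligned)
1..8  -- padding (7B)
8..16  cooldown  (8B, 8-aligned)
16..18  team  (2B, 2-aligned)
18..20  z  (2B, 2-aligned)
20..21  state  (1B, 1-aligned)
21..24  -- padding (3B)
24..28  id  (4B, 4-aligned)
28..30  y  (2B, 2-aligned)
30..32  ammo  (2B, 2-aligned)
32..40  score  (8B, 8-aligned)
40..44  vx  (4B, 4-aligned)
44..46  vy  (2B, 2-aligned)
46..48  -- tail padding (2B)
sizeof = 48, alignof = 8

48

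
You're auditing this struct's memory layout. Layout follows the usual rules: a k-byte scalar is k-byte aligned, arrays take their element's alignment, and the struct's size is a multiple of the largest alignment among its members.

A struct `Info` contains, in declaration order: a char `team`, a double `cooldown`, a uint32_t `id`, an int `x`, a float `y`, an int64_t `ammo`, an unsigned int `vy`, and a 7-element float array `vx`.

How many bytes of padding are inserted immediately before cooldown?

@0: team [1B, align 1] → 1
+7 pad (align 8)
@8: cooldown [8B, align 8] → 16

7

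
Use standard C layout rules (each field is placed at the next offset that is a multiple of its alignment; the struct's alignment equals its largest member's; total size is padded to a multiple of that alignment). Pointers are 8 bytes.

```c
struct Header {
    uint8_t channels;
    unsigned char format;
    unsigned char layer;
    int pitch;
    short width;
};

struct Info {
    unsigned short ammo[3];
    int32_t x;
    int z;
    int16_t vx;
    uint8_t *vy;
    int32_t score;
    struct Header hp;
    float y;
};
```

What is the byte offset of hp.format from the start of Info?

Header: channels at 0 (size 1, align 1) → ends 1; format at 1 (size 1, align 1) → ends 2; layer at 2 (size 1, align 1) → ends 3; pad 1 to align 4 for pitch; pitch at 4 (size 4, align 4) → ends 8; width at 8 (size 2, align 2) → ends 10; tail pad 2 to reach multiple of 4; total 12 bytes, alignment 4
ammo at 0 (size 6, align 2) → ends 6
pad 2 to align 4 for x
x at 8 (size 4, align 4) → ends 12
z at 12 (size 4, align 4) → ends 16
vx at 16 (size 2, align 2) → ends 18
pad 6 to align 8 for vy
vy at 24 (size 8, align 8) → ends 32
score at 32 (size 4, align 4) → ends 36
hp at 36 (size 12, align 4) → ends 48
within Header: format at 1
36 + 1 = 37

37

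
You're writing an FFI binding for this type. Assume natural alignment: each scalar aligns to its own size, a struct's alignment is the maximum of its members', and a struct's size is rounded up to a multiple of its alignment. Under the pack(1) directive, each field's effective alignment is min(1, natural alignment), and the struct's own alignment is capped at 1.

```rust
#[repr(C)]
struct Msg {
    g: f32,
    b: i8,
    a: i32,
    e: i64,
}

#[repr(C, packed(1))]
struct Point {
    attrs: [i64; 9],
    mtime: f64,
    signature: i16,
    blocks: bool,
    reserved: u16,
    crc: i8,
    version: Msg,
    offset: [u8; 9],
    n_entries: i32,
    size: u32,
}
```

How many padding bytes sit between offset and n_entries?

Msg: @0: g [4B, align 4] → 4; @4: b [1B, align 1] → 5; +3 pad (align 4); @8: a [4B, align 4] → 12; +4 pad (align 8); @16: e [8B, align 8] → 24; size 24, align 8
@0: attrs [72B, align 1] → 72
@72: mtime [8B, align 1] → 80
@80: signature [2B, align 1] → 82
@82: blocks [1B, align 1] → 83
@83: reserved [2B, align 1] → 85
@85: crc [1B, align 1] → 86
@86: version [24B, align 1] → 110
@110: offset [9B, align 1] → 119
@119: n_entries [4B, align 1] → 123

0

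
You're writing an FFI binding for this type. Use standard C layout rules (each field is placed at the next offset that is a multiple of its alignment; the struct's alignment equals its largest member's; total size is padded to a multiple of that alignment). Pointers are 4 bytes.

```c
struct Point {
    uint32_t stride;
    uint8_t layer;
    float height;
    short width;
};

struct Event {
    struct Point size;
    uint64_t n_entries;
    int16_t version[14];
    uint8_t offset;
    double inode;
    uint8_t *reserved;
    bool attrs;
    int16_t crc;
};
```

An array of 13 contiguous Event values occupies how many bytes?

Point: @0: stride [4B, align 4] → 4; @4: layer [1B, align 1] → 5; +3 pad (align 4); @8: height [4B, align 4] → 12; @12: width [2B, align 2] → 14; +2 tail pad (align 4); size 16, align 4
@0: size [16B, align 4] → 16
@16: n_entries [8B, align 8] → 24
@24: version [28B, align 2] → 52
@52: offset [1B, align 1] → 53
+3 pad (align 8)
@56: inode [8B, align 8] → 64
@64: reserved [4B, align 4] → 68
@68: attrs [1B, align 1] → 69
+1 pad (align 2)
@70: crc [2B, align 2] → 72
size 72, align 8
array of 13: 13 × 72 = 936

936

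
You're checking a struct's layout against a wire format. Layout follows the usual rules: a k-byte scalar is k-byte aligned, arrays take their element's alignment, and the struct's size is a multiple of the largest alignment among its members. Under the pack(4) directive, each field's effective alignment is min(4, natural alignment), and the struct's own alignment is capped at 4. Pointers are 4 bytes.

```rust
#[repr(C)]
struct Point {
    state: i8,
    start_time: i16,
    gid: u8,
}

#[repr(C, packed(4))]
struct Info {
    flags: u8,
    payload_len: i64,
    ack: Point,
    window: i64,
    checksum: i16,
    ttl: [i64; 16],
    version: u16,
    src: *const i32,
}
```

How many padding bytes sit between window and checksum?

0

Point: @0: state [1B, align 1] → 1; +1 pad (align 2); @2: start_time [2B, align 2] → 4; @4: gid [1B, align 1] → 5; +1 tail pad (align 2); size 6, align 2
@0: flags [1B, align 1] → 1
+3 pad (align 4)
@4: payload_len [8B, align 4] → 12
@12: ack [6B, align 2] → 18
+2 pad (align 4)
@20: window [8B, align 4] → 28
@28: checksum [2B, align 2] → 30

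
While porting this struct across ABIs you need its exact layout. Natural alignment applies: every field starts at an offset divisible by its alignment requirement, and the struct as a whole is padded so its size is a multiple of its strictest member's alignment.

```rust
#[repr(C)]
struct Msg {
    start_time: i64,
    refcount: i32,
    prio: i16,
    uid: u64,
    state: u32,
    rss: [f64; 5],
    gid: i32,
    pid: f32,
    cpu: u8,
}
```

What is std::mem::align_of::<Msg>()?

8

member alignments: start_time=8, refcount=4, prio=2, uid=8, state=4, rss=8, gid=4, pid=4, cpu=1
max = 8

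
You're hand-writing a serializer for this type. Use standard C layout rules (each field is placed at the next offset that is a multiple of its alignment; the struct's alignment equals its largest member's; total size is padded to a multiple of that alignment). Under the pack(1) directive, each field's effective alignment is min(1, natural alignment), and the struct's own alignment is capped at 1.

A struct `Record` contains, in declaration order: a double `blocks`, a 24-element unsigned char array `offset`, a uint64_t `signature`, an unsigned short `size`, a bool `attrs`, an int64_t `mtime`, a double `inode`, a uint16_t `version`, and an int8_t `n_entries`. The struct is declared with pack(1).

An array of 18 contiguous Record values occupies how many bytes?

1116

blocks at 0 (size 8, align 1) → ends 8
offset at 8 (size 24, align 1) → ends 32
signature at 32 (size 8, align 1) → ends 40
size at 40 (size 2, align 1) → ends 42
attrs at 42 (size 1, align 1) → ends 43
mtime at 43 (size 8, align 1) → ends 51
inode at 51 (size 8, align 1) → ends 59
version at 59 (size 2, align 1) → ends 61
n_entries at 61 (size 1, align 1) → ends 62
total 62 bytes, alignment 1
array of 18: 18 × 62 = 1116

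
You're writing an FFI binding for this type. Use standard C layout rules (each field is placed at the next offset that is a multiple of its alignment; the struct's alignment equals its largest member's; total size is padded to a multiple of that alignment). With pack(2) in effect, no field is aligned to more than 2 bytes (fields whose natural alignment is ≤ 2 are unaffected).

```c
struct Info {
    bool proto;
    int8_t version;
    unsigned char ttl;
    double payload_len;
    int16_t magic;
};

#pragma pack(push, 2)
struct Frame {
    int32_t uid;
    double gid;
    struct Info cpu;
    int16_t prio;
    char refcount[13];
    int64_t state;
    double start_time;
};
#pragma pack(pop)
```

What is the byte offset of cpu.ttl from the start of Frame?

Info: 0..1  proto  (1B, 1-aligned); 1..2  version  (1B, 1-aligned); 2..3  ttl  (1B, 1-aligned); 3..8  -- padding (5B); 8..16  payload_len  (8B, 8-aligned); 16..18  magic  (2B, 2-aligned); 18..24  -- tail padding (6B); sizeof = 24, alignof = 8
0..4  uid  (4B, 2-aligned)
4..12  gid  (8B, 2-aligned)
12..36  cpu  (24B, 2-aligned)
within Info: ttl at 2
12 + 2 = 14

14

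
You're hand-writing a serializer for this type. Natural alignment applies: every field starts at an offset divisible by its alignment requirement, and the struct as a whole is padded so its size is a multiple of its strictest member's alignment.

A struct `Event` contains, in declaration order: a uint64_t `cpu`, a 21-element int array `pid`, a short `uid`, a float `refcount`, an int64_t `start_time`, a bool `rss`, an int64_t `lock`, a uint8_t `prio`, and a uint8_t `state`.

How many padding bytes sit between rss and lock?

@0: cpu [8B, align 8] → 8
@8: pid [84B, align 4] → 92
@92: uid [2B, align 2] → 94
+2 pad (align 4)
@96: refcount [4B, align 4] → 100
+4 pad (align 8)
@104: start_time [8B, align 8] → 112
@112: rss [1B, align 1] → 113
+7 pad (align 8)
@120: lock [8B, align 8] → 128

7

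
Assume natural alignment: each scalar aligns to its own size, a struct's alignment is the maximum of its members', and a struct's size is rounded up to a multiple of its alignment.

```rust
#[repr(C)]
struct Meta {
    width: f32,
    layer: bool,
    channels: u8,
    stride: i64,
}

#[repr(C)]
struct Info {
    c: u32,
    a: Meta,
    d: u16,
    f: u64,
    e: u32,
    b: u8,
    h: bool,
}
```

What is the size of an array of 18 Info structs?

Meta: width at 0 (size 4, align 4) → ends 4; layer at 4 (size 1, align 1) → ends 5; channels at 5 (size 1, align 1) → ends 6; pad 2 to align 8 for stride; stride at 8 (size 8, align 8) → ends 16; total 16 bytes, alignment 8
c at 0 (size 4, align 4) → ends 4
pad 4 to align 8 for a
a at 8 (size 16, align 8) → ends 24
d at 24 (size 2, align 2) → ends 26
pad 6 to align 8 for f
f at 32 (size 8, align 8) → ends 40
e at 40 (size 4, align 4) → ends 44
b at 44 (size 1, align 1) → ends 45
h at 45 (size 1, align 1) → ends 46
tail pad 2 to reach multiple of 8
total 48 bytes, alignment 8
array of 18: 18 × 48 = 864

864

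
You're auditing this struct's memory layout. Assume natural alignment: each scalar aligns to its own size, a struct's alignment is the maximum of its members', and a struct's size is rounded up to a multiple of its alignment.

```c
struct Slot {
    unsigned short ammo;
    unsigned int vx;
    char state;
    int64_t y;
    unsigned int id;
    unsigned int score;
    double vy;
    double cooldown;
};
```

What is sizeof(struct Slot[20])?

@0: ammo [2B, align 2] → 2
+2 pad (align 4)
@4: vx [4B, align 4] → 8
@8: state [1B, align 1] → 9
+7 pad (align 8)
@16: y [8B, align 8] → 24
@24: id [4B, align 4] → 28
@28: score [4B, align 4] → 32
@32: vy [8B, align 8] → 40
@40: cooldown [8B, align 8] → 48
size 48, align 8
array of 20: 20 × 48 = 960

960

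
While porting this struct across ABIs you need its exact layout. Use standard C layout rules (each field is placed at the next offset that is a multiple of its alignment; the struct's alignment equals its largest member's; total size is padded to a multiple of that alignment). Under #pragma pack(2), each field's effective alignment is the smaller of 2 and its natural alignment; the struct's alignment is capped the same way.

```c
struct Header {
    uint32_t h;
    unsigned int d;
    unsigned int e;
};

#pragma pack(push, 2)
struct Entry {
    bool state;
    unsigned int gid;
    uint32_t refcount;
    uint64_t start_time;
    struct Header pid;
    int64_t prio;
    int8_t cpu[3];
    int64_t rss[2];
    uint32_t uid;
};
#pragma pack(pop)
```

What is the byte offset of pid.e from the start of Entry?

Header: h at 0 (size 4, align 4) → ends 4; d at 4 (size 4, align 4) → ends 8; e at 8 (size 4, align 4) → ends 12; total 12 bytes, alignment 4
state at 0 (size 1, align 1) → ends 1
pad 1 to align 2 for gid
gid at 2 (size 4, align 2) → ends 6
refcount at 6 (size 4, align 2) → ends 10
start_time at 10 (size 8, align 2) → ends 18
pid at 18 (size 12, align 2) → ends 30
within Header: e at 8
18 + 8 = 26

26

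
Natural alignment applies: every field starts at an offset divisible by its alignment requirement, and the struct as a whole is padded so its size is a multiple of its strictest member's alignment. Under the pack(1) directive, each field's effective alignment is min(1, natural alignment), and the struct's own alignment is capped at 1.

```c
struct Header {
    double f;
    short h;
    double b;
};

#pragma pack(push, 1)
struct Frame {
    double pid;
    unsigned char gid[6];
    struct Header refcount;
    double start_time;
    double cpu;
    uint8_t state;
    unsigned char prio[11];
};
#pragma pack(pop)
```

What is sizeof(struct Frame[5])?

330

Header: f at 0 (size 8, align 8) → ends 8; h at 8 (size 2, align 2) → ends 10; pad 6 to align 8 for b; b at 16 (size 8, align 8) → ends 24; total 24 bytes, alignment 8
pid at 0 (size 8, align 1) → ends 8
gid at 8 (size 6, align 1) → ends 14
refcount at 14 (size 24, align 1) → ends 38
start_time at 38 (size 8, align 1) → ends 46
cpu at 46 (size 8, align 1) → ends 54
state at 54 (size 1, align 1) → ends 55
prio at 55 (size 11, align 1) → ends 66
total 66 bytes, alignment 1
array of 5: 5 × 66 = 330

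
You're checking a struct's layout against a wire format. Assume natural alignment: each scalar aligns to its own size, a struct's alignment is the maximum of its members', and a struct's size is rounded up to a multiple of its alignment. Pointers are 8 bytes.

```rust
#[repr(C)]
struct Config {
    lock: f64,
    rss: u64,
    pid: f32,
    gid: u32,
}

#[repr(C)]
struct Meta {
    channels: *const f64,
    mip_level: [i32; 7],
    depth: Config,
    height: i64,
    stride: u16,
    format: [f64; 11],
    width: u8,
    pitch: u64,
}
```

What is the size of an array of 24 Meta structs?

4416

Config: @0: lock [8B, align 8] → 8; @8: rss [8B, align 8] → 16; @16: pid [4B, align 4] → 20; @20: gid [4B, align 4] → 24; size 24, align 8
@0: channels [8B, align 8] → 8
@8: mip_level [28B, align 4] → 36
+4 pad (align 8)
@40: depth [24B, align 8] → 64
@64: height [8B, align 8] → 72
@72: stride [2B, align 2] → 74
+6 pad (align 8)
@80: format [88B, align 8] → 168
@168: width [1B, align 1] → 169
+7 pad (align 8)
@176: pitch [8B, align 8] → 184
size 184, align 8
array of 24: 24 × 184 = 4416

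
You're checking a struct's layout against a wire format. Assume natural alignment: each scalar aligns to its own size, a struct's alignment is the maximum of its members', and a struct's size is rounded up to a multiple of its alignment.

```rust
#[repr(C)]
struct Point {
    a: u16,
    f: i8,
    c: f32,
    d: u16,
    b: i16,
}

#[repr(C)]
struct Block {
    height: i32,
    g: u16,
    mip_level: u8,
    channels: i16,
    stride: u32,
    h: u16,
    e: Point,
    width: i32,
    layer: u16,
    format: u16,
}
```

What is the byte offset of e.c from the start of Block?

24

Point: a at 0 (size 2, align 2) → ends 2; f at 2 (size 1, align 1) → ends 3; pad 1 to align 4 for c; c at 4 (size 4, align 4) → ends 8; d at 8 (size 2, align 2) → ends 10; b at 10 (size 2, align 2) → ends 12; total 12 bytes, alignment 4
height at 0 (size 4, align 4) → ends 4
g at 4 (size 2, align 2) → ends 6
mip_level at 6 (size 1, align 1) → ends 7
pad 1 to align 2 for channels
channels at 8 (size 2, align 2) → ends 10
pad 2 to align 4 for stride
stride at 12 (size 4, align 4) → ends 16
h at 16 (size 2, align 2) → ends 18
pad 2 to align 4 for e
e at 20 (size 12, align 4) → ends 32
within Point: c at 4
20 + 4 = 24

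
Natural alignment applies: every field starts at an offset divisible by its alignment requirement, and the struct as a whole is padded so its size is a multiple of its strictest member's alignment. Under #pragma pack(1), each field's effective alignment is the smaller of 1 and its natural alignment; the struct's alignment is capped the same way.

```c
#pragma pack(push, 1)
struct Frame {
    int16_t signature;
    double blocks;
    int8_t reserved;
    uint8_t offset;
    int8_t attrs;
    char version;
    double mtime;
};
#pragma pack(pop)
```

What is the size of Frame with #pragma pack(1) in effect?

22

signature at 0 (size 2, align 1) → ends 2
blocks at 2 (size 8, align 1) → ends 10
reserved at 10 (size 1, align 1) → ends 11
offset at 11 (size 1, align 1) → ends 12
attrs at 12 (size 1, align 1) → ends 13
version at 13 (size 1, align 1) → ends 14
mtime at 14 (size 8, align 1) → ends 22
total 22 bytes, alignment 1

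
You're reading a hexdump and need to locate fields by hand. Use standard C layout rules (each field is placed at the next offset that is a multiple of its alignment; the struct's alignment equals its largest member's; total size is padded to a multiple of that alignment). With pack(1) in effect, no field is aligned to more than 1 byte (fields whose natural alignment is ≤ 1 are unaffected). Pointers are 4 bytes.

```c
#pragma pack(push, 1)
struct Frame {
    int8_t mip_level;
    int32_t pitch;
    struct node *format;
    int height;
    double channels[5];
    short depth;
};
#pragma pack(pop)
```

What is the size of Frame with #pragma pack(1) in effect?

@0: mip_level [1B, align 1] → 1
@1: pitch [4B, align 1] → 5
@5: format [4B, align 1] → 9
@9: height [4B, align 1] → 13
@13: channels [40B, align 1] → 53
@53: depth [2B, align 1] → 55
size 55, align 1

55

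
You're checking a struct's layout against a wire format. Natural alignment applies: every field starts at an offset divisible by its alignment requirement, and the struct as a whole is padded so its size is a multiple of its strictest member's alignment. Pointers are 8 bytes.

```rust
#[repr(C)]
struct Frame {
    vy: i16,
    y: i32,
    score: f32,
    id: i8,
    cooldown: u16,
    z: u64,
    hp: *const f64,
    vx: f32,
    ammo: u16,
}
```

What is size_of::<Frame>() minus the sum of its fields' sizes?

0..2  vy  (2B, 2-aligned)
2..4  -- padding (2B)
4..8  y  (4B, 4-aligned)
8..12  score  (4B, 4-aligned)
12..13  id  (1B, 1-aligned)
13..14  -- padding (1B)
14..16  cooldown  (2B, 2-aligned)
16..24  z  (8B, 8-aligned)
24..32  hp  (8B, 8-aligned)
32..36  vx  (4B, 4-aligned)
36..38  ammo  (2B, 2-aligned)
38..40  -- tail padding (2B)
sizeof = 40, alignof = 8
data bytes 35, size 40 → padding 5

5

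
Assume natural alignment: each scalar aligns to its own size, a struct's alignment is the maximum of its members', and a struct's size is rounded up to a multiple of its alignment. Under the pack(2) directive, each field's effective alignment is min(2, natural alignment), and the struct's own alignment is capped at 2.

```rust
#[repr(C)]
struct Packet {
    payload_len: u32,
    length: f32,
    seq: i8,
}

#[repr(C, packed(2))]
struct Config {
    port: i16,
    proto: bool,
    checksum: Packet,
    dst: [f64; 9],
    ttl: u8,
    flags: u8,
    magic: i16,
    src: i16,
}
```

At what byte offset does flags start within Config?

89

Packet: @0: payload_len [4B, align 4] → 4; @4: length [4B, align 4] → 8; @8: seq [1B, align 1] → 9; +3 tail pad (align 4); size 12, align 4
@0: port [2B, align 2] → 2
@2: proto [1B, align 1] → 3
+1 pad (align 2)
@4: checksum [12B, align 2] → 16
@16: dst [72B, align 2] → 88
@88: ttl [1B, align 1] → 89
@89: flags [1B, align 1] → 90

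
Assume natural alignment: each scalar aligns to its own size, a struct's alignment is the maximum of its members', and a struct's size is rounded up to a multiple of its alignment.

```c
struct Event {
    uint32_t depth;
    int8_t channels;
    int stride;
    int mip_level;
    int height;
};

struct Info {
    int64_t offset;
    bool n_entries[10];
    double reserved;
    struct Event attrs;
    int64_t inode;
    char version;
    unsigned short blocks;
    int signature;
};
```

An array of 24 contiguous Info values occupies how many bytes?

1728

Event: depth at 0 (size 4, align 4) → ends 4; channels at 4 (size 1, align 1) → ends 5; pad 3 to align 4 for stride; stride at 8 (size 4, align 4) → ends 12; mip_level at 12 (size 4, align 4) → ends 16; height at 16 (size 4, align 4) → ends 20; total 20 bytes, alignment 4
offset at 0 (size 8, align 8) → ends 8
n_entries at 8 (size 10, align 1) → ends 18
pad 6 to align 8 for reserved
reserved at 24 (size 8, align 8) → ends 32
attrs at 32 (size 20, align 4) → ends 52
pad 4 to align 8 for inode
inode at 56 (size 8, align 8) → ends 64
version at 64 (size 1, align 1) → ends 65
pad 1 to align 2 for blocks
blocks at 66 (size 2, align 2) → ends 68
signature at 68 (size 4, align 4) → ends 72
total 72 bytes, alignment 8
array of 24: 24 × 72 = 1728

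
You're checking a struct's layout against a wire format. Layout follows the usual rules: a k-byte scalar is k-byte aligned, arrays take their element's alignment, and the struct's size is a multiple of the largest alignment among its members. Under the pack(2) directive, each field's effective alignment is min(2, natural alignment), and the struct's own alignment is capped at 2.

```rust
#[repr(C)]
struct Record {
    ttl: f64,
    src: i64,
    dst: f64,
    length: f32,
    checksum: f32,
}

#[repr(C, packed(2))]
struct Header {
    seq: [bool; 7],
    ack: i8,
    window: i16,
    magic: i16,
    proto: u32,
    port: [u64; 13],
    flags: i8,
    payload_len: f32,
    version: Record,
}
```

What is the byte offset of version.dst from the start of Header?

142

Record: 0..8  ttl  (8B, 8-aligned); 8..16  src  (8B, 8-aligned); 16..24  dst  (8B, 8-aligned); 24..28  length  (4B, 4-aligned); 28..32  checksum  (4B, 4-aligned); sizeof = 32, alignof = 8
0..7  seq  (7B, 1-aligned)
7..8  ack  (1B, 1-aligned)
8..10  window  (2B, 2-aligned)
10..12  magic  (2B, 2-aligned)
12..16  proto  (4B, 2-aligned)
16..120  port  (104B, 2-aligned)
120..121  flags  (1B, 1-aligned)
121..122  -- padding (1B)
122..126  payload_len  (4B, 2-aligned)
126..158  version  (32B, 2-aligned)
within Record: dst at 16
126 + 16 = 142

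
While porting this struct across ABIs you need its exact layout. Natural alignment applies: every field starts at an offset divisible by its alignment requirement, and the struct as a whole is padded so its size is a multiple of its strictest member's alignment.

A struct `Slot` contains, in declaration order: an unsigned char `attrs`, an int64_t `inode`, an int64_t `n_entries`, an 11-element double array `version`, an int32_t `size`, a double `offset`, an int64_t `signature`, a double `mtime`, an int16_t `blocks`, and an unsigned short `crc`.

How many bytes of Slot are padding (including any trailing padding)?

15

0..1  attrs  (1B, 1-aligned)
1..8  -- padding (7B)
8..16  inode  (8B, 8-aligned)
16..24  n_entries  (8B, 8-aligned)
24..112  version  (88B, 8-aligned)
112..116  size  (4B, 4-aligned)
116..120  -- padding (4B)
120..128  offset  (8B, 8-aligned)
128..136  signature  (8B, 8-aligned)
136..144  mtime  (8B, 8-aligned)
144..146  blocks  (2B, 2-aligned)
146..148  crc  (2B, 2-aligned)
148..152  -- tail padding (4B)
sizeof = 152, alignof = 8
data bytes 137, size 152 → padding 15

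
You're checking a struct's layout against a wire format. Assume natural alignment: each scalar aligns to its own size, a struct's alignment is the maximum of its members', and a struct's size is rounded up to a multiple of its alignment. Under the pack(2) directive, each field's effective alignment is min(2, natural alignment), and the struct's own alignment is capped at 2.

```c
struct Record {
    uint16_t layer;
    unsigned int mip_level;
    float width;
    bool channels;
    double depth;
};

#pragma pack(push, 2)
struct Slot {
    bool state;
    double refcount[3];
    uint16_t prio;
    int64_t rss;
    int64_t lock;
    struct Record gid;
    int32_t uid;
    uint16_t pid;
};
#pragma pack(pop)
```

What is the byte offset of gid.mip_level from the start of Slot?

48

Record: layer at 0 (size 2, align 2) → ends 2; pad 2 to align 4 for mip_level; mip_level at 4 (size 4, align 4) → ends 8; width at 8 (size 4, align 4) → ends 12; channels at 12 (size 1, align 1) → ends 13; pad 3 to align 8 for depth; depth at 16 (size 8, align 8) → ends 24; total 24 bytes, alignment 8
state at 0 (size 1, align 1) → ends 1
pad 1 to align 2 for refcount
refcount at 2 (size 24, align 2) → ends 26
prio at 26 (size 2, align 2) → ends 28
rss at 28 (size 8, align 2) → ends 36
lock at 36 (size 8, align 2) → ends 44
gid at 44 (size 24, align 2) → ends 68
within Record: mip_level at 4
44 + 4 = 48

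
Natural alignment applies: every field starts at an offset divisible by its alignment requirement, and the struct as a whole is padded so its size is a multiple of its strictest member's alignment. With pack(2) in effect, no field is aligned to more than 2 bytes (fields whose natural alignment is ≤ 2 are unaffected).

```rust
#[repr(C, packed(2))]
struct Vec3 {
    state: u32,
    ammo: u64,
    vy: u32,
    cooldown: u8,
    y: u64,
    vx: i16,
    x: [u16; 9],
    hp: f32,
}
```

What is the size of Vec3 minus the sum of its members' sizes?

@0: state [4B, align 2] → 4
@4: ammo [8B, align 2] → 12
@12: vy [4B, align 2] → 16
@16: cooldown [1B, align 1] → 17
+1 pad (align 2)
@18: y [8B, align 2] → 26
@26: vx [2B, align 2] → 28
@28: x [18B, align 2] → 46
@46: hp [4B, align 2] → 50
size 50, align 2
data bytes 49, size 50 → padding 1

1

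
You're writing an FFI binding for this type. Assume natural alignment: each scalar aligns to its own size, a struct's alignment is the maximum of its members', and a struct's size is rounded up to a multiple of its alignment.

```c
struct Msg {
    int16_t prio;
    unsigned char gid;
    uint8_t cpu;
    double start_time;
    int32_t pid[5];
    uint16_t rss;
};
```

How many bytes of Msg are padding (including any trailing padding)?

6

prio at 0 (size 2, align 2) → ends 2
gid at 2 (size 1, align 1) → ends 3
cpu at 3 (size 1, align 1) → ends 4
pad 4 to align 8 for start_time
start_time at 8 (size 8, align 8) → ends 16
pid at 16 (size 20, align 4) → ends 36
rss at 36 (size 2, align 2) → ends 38
tail pad 2 to reach multiple of 8
total 40 bytes, alignment 8
data bytes 34, size 40 → padding 6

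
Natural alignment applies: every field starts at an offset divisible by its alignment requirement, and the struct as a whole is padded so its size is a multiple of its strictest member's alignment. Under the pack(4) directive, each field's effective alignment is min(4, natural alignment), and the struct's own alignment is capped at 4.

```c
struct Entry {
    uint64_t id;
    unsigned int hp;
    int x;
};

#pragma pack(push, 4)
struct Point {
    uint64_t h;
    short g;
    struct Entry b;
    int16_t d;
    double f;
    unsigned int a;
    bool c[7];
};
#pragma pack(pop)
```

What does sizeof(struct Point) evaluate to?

52 bytes

Entry: id at 0 (size 8, align 8) → ends 8; hp at 8 (size 4, align 4) → ends 12; x at 12 (size 4, align 4) → ends 16; total 16 bytes, alignment 8
h at 0 (size 8, align 4) → ends 8
g at 8 (size 2, align 2) → ends 10
pad 2 to align 4 for b
b at 12 (size 16, align 4) → ends 28
d at 28 (size 2, align 2) → ends 30
pad 2 to align 4 for f
f at 32 (size 8, align 4) → ends 40
a at 40 (size 4, align 4) → ends 44
c at 44 (size 7, align 1) → ends 51
tail pad 1 to reach multiple of 4
total 52 bytes, alignment 4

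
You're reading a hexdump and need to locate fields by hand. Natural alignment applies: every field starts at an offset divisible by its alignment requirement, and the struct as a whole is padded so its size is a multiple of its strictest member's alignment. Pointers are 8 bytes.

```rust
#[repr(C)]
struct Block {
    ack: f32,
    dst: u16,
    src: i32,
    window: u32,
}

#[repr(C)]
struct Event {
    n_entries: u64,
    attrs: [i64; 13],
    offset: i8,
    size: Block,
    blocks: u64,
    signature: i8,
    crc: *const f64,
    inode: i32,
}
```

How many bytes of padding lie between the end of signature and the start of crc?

7

Block: @0: ack [4B, align 4] → 4; @4: dst [2B, align 2] → 6; +2 pad (align 4); @8: src [4B, align 4] → 12; @12: window [4B, align 4] → 16; size 16, align 4
@0: n_entries [8B, align 8] → 8
@8: attrs [104B, align 8] → 112
@112: offset [1B, align 1] → 113
+3 pad (align 4)
@116: size [16B, align 4] → 132
+4 pad (align 8)
@136: blocks [8B, align 8] → 144
@144: signature [1B, align 1] → 145
+7 pad (align 8)
@152: crc [8B, align 8] → 160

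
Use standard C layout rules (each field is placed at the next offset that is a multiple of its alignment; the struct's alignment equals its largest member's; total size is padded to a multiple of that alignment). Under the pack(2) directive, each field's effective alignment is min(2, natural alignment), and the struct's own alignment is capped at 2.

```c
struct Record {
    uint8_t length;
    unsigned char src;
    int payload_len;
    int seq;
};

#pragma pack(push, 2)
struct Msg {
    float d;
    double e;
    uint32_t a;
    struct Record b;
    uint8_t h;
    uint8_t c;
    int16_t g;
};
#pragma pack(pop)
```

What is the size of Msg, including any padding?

Record: @0: length [1B, align 1] → 1; @1: src [1B, align 1] → 2; +2 pad (align 4); @4: payload_len [4B, align 4] → 8; @8: seq [4B, align 4] → 12; size 12, align 4
@0: d [4B, align 2] → 4
@4: e [8B, align 2] → 12
@12: a [4B, align 2] → 16
@16: b [12B, align 2] → 28
@28: h [1B, align 1] → 29
@29: c [1B, align 1] → 30
@30: g [2B, align 2] → 32
size 32, align 2

32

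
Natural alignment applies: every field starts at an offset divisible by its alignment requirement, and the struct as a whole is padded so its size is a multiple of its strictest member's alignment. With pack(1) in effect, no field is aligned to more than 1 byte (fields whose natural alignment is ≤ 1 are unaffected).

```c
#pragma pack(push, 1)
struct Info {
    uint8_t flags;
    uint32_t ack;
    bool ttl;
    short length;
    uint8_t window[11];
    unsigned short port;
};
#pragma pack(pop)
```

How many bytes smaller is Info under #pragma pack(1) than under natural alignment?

7

natural layout:
  @0: flags [1B, align 1] → 1
  +3 pad (align 4)
  @4: ack [4B, align 4] → 8
  @8: ttl [1B, align 1] → 9
  +1 pad (align 2)
  @10: length [2B, align 2] → 12
  @12: window [11B, align 1] → 23
  +1 pad (align 2)
  @24: port [2B, align 2] → 26
  +2 tail pad (align 4)
  size 28, align 4
packed(1) layout:
  @0: flags [1B, align 1] → 1
  @1: ack [4B, align 1] → 5
  @5: ttl [1B, align 1] → 6
  @6: length [2B, align 1] → 8
  @8: window [11B, align 1] → 19
  @19: port [2B, align 1] → 21
  size 21, align 1
28 − 21 = 7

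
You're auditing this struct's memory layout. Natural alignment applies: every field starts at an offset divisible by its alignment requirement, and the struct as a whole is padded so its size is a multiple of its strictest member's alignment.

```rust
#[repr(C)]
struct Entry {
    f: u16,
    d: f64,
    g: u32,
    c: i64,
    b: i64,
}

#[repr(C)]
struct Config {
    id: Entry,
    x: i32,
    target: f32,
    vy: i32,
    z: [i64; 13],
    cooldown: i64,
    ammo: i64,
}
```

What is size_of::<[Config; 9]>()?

1584

Entry: f at 0 (size 2, align 2) → ends 2; pad 6 to align 8 for d; d at 8 (size 8, align 8) → ends 16; g at 16 (size 4, align 4) → ends 20; pad 4 to align 8 for c; c at 24 (size 8, align 8) → ends 32; b at 32 (size 8, align 8) → ends 40; total 40 bytes, alignment 8
id at 0 (size 40, align 8) → ends 40
x at 40 (size 4, align 4) → ends 44
target at 44 (size 4, align 4) → ends 48
vy at 48 (size 4, align 4) → ends 52
pad 4 to align 8 for z
z at 56 (size 104, align 8) → ends 160
cooldown at 160 (size 8, align 8) → ends 168
ammo at 168 (size 8, align 8) → ends 176
total 176 bytes, alignment 8
array of 9: 9 × 176 = 1584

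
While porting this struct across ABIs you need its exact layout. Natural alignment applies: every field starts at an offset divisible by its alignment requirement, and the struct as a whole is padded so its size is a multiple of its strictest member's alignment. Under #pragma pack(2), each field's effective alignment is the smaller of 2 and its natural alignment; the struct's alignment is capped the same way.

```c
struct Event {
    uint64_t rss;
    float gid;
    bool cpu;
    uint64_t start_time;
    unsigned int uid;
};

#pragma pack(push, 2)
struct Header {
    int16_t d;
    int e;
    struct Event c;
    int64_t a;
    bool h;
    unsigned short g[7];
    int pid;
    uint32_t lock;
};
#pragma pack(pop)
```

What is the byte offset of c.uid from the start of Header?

30

Event: 0..8  rss  (8B, 8-aligned); 8..12  gid  (4B, 4-aligned); 12..13  cpu  (1B, 1-aligned); 13..16  -- padding (3B); 16..24  start_time  (8B, 8-aligned); 24..28  uid  (4B, 4-aligned); 28..32  -- tail padding (4B); sizeof = 32, alignof = 8
0..2  d  (2B, 2-aligned)
2..6  e  (4B, 2-aligned)
6..38  c  (32B, 2-aligned)
within Event: uid at 24
6 + 24 = 30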